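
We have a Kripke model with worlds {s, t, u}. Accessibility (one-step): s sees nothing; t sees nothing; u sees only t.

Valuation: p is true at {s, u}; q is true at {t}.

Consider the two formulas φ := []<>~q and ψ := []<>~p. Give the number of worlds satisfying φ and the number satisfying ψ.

For []<>~q:
s: no successors, so []<>~q holds vacuously. ✓
t: no successors, so []<>~q holds vacuously. ✓
u: successors {t}; <>~q there: t:F. ✗
— 2 worlds.
For []<>~p:
s: no successors, so []<>~p holds vacuously. ✓
t: no successors, so []<>~p holds vacuously. ✓
u: successors {t}; <>~p there: t:F. ✗
— 2 worlds.

2 and 2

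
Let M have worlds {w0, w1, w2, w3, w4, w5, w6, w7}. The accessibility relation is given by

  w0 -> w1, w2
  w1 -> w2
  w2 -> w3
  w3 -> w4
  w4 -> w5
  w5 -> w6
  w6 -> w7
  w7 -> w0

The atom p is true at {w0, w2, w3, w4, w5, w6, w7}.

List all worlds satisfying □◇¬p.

w0: successors {w1, w2}; ◇¬p there: w1:F, w2:F. ✗
w1: successors {w2}; ◇¬p there: w2:F. ✗
w2: successors {w3}; ◇¬p there: w3:F. ✗
w3: successors {w4}; ◇¬p there: w4:F. ✗
w4: successors {w5}; ◇¬p there: w5:F. ✗
w5: successors {w6}; ◇¬p there: w6:F. ✗
w6: successors {w7}; ◇¬p there: w7:F. ✗
w7: successors {w0}; ◇¬p there: w0:T. ✓

{w7}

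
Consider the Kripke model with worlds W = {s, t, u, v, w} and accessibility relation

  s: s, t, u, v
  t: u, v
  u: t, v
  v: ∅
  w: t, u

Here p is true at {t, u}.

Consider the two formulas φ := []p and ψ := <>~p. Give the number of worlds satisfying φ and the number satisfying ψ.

For []p:
s: successors {s, t, u, v}; p there: s:F, t:T, u:T, v:F. ✗
t: successors {u, v}; p there: u:T, v:F. ✗
u: successors {t, v}; p there: t:T, v:F. ✗
v: no successors, so []p holds vacuously. ✓
w: successors {t, u}; p there: t:T, u:T. ✓
— 2 worlds.
For <>~p:
s: successors {s, t, u, v}; ~p there: s:T, t:F, u:F, v:T. ✓
t: successors {u, v}; ~p there: u:F, v:T. ✓
u: successors {t, v}; ~p there: t:F, v:T. ✓
v: no successors, so <>~p fails. ✗
w: successors {t, u}; ~p there: t:F, u:F. ✗
— 3 worlds.

2 and 3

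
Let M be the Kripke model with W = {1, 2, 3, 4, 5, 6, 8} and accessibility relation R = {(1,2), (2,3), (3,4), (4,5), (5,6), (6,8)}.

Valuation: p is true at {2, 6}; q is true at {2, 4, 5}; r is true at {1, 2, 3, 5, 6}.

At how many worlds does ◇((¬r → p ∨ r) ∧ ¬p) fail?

5

1: successors {2}; (¬r → p ∨ r) ∧ ¬p there: 2:F. ✗
2: successors {3}; (¬r → p ∨ r) ∧ ¬p there: 3:T. ✓
3: successors {4}; (¬r → p ∨ r) ∧ ¬p there: 4:F. ✗
4: successors {5}; (¬r → p ∨ r) ∧ ¬p there: 5:T. ✓
5: successors {6}; (¬r → p ∨ r) ∧ ¬p there: 6:F. ✗
6: successors {8}; (¬r → p ∨ r) ∧ ¬p there: 8:F. ✗
8: no successors, so ◇((¬r → p ∨ r) ∧ ¬p) fails. ✗
Satisfying worlds: {2, 4}.
So ◇((¬r → p ∨ r) ∧ ¬p) fails at the other 5 worlds.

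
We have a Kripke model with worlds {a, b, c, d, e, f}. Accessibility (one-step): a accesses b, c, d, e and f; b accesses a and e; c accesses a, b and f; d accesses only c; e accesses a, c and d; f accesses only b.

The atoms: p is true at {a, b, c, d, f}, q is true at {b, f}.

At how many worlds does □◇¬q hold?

a: successors {b, c, d, e, f}; ◇¬q there: b:T, c:T, d:T, e:T, f:F. ✗
b: successors {a, e}; ◇¬q there: a:T, e:T. ✓
c: successors {a, b, f}; ◇¬q there: a:T, b:T, f:F. ✗
d: successors {c}; ◇¬q there: c:T. ✓
e: successors {a, c, d}; ◇¬q there: a:T, c:T, d:T. ✓
f: successors {b}; ◇¬q there: b:T. ✓
Satisfying worlds: {b, d, e, f}.

4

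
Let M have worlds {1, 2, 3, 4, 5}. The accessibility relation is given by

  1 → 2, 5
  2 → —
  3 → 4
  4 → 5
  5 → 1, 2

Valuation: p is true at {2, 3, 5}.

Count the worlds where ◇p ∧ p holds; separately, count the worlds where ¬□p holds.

For ◇p ∧ p:
1: ◇p is T, p is F. ✗
2: ◇p is F, p is T. ✗
3: ◇p is F, p is T. ✗
4: ◇p is T, p is F. ✗
5: ◇p is T, p is T. ✓
— 1 world.
For ¬□p:
1: □p is T. ✗
2: □p is T. ✗
3: □p is F. ✓
4: □p is T. ✗
5: □p is F. ✓
— 2 worlds.

1 and 2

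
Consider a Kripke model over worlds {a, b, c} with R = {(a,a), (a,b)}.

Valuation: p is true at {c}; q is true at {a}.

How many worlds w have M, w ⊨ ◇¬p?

1

a: successors {a, b}; ¬p there: a:T, b:T. ✓
b: no successors, so ◇¬p fails. ✗
c: no successors, so ◇¬p fails. ✗
Satisfying worlds: {a}.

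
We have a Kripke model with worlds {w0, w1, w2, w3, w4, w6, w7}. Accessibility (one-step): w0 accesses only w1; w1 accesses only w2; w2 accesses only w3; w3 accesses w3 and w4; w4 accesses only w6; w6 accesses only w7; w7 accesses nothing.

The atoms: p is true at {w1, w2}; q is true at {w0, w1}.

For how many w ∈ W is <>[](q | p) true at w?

w0: successors {w1}; [](q | p) there: w1:T. ✓
w1: successors {w2}; [](q | p) there: w2:F. ✗
w2: successors {w3}; [](q | p) there: w3:F. ✗
w3: successors {w3, w4}; [](q | p) there: w3:F, w4:F. ✗
w4: successors {w6}; [](q | p) there: w6:F. ✗
w6: successors {w7}; [](q | p) there: w7:T. ✓
w7: no successors, so <>[](q | p) fails. ✗
Satisfying worlds: {w0, w6}.

2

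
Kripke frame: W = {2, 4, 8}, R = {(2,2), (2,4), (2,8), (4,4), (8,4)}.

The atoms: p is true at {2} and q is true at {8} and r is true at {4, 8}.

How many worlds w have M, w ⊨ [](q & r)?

0

2: successors {2, 4, 8}; q & r there: 2:F, 4:F, 8:T. ✗
4: successors {4}; q & r there: 4:F. ✗
8: successors {4}; q & r there: 4:F. ✗
Satisfying worlds: ∅.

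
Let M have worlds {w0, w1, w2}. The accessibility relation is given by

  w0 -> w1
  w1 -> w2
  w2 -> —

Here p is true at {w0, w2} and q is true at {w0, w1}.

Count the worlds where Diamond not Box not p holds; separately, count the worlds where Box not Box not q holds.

For Diamond not Box not p:
w0: successors {w1}; not Box not p there: w1:T. ✓
w1: successors {w2}; not Box not p there: w2:F. ✗
w2: no successors, so Diamond not Box not p fails. ✗
— 1 world.
For Box not Box not q:
w0: successors {w1}; not Box not q there: w1:F. ✗
w1: successors {w2}; not Box not q there: w2:F. ✗
w2: no successors, so Box not Box not q holds vacuously. ✓
— 1 world.

1 and 1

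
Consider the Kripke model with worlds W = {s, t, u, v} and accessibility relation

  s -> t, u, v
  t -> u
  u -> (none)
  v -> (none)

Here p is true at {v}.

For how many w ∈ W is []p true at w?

s: successors {t, u, v}; p there: t:F, u:F, v:T. ✗
t: successors {u}; p there: u:F. ✗
u: no successors, so []p holds vacuously. ✓
v: no successors, so []p holds vacuously. ✓
Satisfying worlds: {u, v}.

2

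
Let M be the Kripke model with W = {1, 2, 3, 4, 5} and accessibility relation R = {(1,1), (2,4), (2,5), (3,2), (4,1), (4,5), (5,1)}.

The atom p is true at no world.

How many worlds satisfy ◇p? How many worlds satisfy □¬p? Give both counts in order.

0 and 5

For ◇p:
1: successors {1}; p there: 1:F. ✗
2: successors {4, 5}; p there: 4:F, 5:F. ✗
3: successors {2}; p there: 2:F. ✗
4: successors {1, 5}; p there: 1:F, 5:F. ✗
5: successors {1}; p there: 1:F. ✗
— 0 worlds.
For □¬p:
1: successors {1}; ¬p there: 1:T. ✓
2: successors {4, 5}; ¬p there: 4:T, 5:T. ✓
3: successors {2}; ¬p there: 2:T. ✓
4: successors {1, 5}; ¬p there: 1:T, 5:T. ✓
5: successors {1}; ¬p there: 1:T. ✓
— 5 worlds.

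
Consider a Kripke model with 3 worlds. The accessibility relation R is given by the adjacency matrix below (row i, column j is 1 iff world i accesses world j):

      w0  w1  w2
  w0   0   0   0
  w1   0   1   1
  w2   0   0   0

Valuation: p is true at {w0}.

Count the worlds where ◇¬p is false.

2

w0: no successors, so ◇¬p fails. ✗
w1: successors {w1, w2}; ¬p there: w1:T, w2:T. ✓
w2: no successors, so ◇¬p fails. ✗
Satisfying worlds: {w1}.
So ◇¬p fails at the other 2 worlds.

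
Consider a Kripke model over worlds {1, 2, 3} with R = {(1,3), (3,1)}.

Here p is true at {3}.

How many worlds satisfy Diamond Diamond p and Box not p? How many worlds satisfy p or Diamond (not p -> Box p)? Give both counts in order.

For Diamond Diamond p and Box not p:
1: Diamond Diamond p is F, Box not p is F. ✗
2: Diamond Diamond p is F, Box not p is T. ✗
3: Diamond Diamond p is T, Box not p is T. ✓
— 1 world.
For p or Diamond (not p -> Box p):
1: p is F, Diamond (not p -> Box p) is T. ✓
2: p is F, Diamond (not p -> Box p) is F. ✗
3: p is T, Diamond (not p -> Box p) is T. ✓
— 2 worlds.

1 and 2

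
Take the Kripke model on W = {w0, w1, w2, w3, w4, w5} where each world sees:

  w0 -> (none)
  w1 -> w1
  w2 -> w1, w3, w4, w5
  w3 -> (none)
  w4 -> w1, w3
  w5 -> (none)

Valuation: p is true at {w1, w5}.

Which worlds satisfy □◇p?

w0: no successors, so □◇p holds vacuously. ✓
w1: successors {w1}; ◇p there: w1:T. ✓
w2: successors {w1, w3, w4, w5}; ◇p there: w1:T, w3:F, w4:T, w5:F. ✗
w3: no successors, so □◇p holds vacuously. ✓
w4: successors {w1, w3}; ◇p there: w1:T, w3:F. ✗
w5: no successors, so □◇p holds vacuously. ✓

{w0, w1, w3, w5}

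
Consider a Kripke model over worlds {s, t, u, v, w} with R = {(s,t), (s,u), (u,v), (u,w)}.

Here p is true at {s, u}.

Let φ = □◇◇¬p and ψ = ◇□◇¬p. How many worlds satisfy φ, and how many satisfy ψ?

For □◇◇¬p:
s: successors {t, u}; ◇◇¬p there: t:F, u:F. ✗
t: no successors, so □◇◇¬p holds vacuously. ✓
u: successors {v, w}; ◇◇¬p there: v:F, w:F. ✗
v: no successors, so □◇◇¬p holds vacuously. ✓
w: no successors, so □◇◇¬p holds vacuously. ✓
— 3 worlds.
For ◇□◇¬p:
s: successors {t, u}; □◇¬p there: t:T, u:F. ✓
t: no successors, so ◇□◇¬p fails. ✗
u: successors {v, w}; □◇¬p there: v:T, w:T. ✓
v: no successors, so ◇□◇¬p fails. ✗
w: no successors, so ◇□◇¬p fails. ✗
— 2 worlds.

3 and 2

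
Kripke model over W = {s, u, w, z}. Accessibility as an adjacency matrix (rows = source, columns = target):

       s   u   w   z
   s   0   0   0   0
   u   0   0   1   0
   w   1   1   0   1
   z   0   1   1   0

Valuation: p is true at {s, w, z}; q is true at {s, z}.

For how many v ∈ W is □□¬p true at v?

1

s: no successors, so □□¬p holds vacuously. ✓
u: successors {w}; □¬p there: w:F. ✗
w: successors {s, u, z}; □¬p there: s:T, u:F, z:F. ✗
z: successors {u, w}; □¬p there: u:F, w:F. ✗
Satisfying worlds: {s}.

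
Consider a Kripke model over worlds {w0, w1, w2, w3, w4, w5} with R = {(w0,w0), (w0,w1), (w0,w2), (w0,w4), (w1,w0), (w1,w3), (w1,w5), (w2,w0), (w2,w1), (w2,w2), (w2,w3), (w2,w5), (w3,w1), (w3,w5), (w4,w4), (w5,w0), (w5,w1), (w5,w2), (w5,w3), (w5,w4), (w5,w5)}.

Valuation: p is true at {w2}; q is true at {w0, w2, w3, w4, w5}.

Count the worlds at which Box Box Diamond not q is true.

0

w0: successors {w0, w1, w2, w4}; Box Diamond not q there: w0:F, w1:T, w2:F, w4:F. ✗
w1: successors {w0, w3, w5}; Box Diamond not q there: w0:F, w3:F, w5:F. ✗
w2: successors {w0, w1, w2, w3, w5}; Box Diamond not q there: w0:F, w1:T, w2:F, w3:F, w5:F. ✗
w3: successors {w1, w5}; Box Diamond not q there: w1:T, w5:F. ✗
w4: successors {w4}; Box Diamond not q there: w4:F. ✗
w5: successors {w0, w1, w2, w3, w4, w5}; Box Diamond not q there: w0:F, w1:T, w2:F, w3:F, w4:F, w5:F. ✗
Satisfying worlds: ∅.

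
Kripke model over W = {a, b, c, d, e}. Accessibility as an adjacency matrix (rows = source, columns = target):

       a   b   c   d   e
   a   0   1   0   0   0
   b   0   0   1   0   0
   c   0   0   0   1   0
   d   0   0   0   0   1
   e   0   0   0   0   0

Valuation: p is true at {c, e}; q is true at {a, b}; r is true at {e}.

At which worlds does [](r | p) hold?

{b, d, e}

a: successors {b}; r | p there: b:F. ✗
b: successors {c}; r | p there: c:T. ✓
c: successors {d}; r | p there: d:F. ✗
d: successors {e}; r | p there: e:T. ✓
e: no successors, so [](r | p) holds vacuously. ✓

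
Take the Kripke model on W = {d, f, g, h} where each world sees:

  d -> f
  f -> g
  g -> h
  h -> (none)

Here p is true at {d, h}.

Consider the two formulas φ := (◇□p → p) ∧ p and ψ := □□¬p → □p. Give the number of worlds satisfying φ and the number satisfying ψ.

2 and 3

For (◇□p → p) ∧ p:
d: ◇□p → p is T, p is T. ✓
f: ◇□p → p is F, p is F. ✗
g: ◇□p → p is F, p is F. ✗
h: ◇□p → p is T, p is T. ✓
— 2 worlds.
For □□¬p → □p:
d: □□¬p is T, □p is F. ✗
f: □□¬p is F, □p is F. ✓
g: □□¬p is T, □p is T. ✓
h: □□¬p is T, □p is T. ✓
— 3 worlds.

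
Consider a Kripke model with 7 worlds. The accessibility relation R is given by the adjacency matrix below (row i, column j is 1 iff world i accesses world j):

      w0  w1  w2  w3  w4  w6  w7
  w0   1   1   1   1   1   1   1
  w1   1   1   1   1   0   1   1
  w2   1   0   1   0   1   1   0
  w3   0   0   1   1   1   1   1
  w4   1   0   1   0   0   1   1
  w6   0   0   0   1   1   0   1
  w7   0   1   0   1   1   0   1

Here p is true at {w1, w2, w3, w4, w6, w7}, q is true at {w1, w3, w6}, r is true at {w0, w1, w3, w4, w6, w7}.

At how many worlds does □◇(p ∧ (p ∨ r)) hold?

7

w0: successors {w0, w1, w2, w3, w4, w6, w7}; ◇(p ∧ (p ∨ r)) there: w0:T, w1:T, w2:T, w3:T, w4:T, w6:T, w7:T. ✓
w1: successors {w0, w1, w2, w3, w6, w7}; ◇(p ∧ (p ∨ r)) there: w0:T, w1:T, w2:T, w3:T, w6:T, w7:T. ✓
w2: successors {w0, w2, w4, w6}; ◇(p ∧ (p ∨ r)) there: w0:T, w2:T, w4:T, w6:T. ✓
w3: successors {w2, w3, w4, w6, w7}; ◇(p ∧ (p ∨ r)) there: w2:T, w3:T, w4:T, w6:T, w7:T. ✓
w4: successors {w0, w2, w6, w7}; ◇(p ∧ (p ∨ r)) there: w0:T, w2:T, w6:T, w7:T. ✓
w6: successors {w3, w4, w7}; ◇(p ∧ (p ∨ r)) there: w3:T, w4:T, w7:T. ✓
w7: successors {w1, w3, w4, w7}; ◇(p ∧ (p ∨ r)) there: w1:T, w3:T, w4:T, w7:T. ✓
Satisfying worlds: {w0, w1, w2, w3, w4, w6, w7}.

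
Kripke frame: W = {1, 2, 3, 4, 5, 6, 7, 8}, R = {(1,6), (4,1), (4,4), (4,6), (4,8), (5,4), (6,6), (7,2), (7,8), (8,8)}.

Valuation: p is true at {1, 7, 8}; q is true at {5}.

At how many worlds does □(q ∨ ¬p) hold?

5

1: successors {6}; q ∨ ¬p there: 6:T. ✓
2: no successors, so □(q ∨ ¬p) holds vacuously. ✓
3: no successors, so □(q ∨ ¬p) holds vacuously. ✓
4: successors {1, 4, 6, 8}; q ∨ ¬p there: 1:F, 4:T, 6:T, 8:F. ✗
5: successors {4}; q ∨ ¬p there: 4:T. ✓
6: successors {6}; q ∨ ¬p there: 6:T. ✓
7: successors {2, 8}; q ∨ ¬p there: 2:T, 8:F. ✗
8: successors {8}; q ∨ ¬p there: 8:F. ✗
Satisfying worlds: {1, 2, 3, 5, 6}.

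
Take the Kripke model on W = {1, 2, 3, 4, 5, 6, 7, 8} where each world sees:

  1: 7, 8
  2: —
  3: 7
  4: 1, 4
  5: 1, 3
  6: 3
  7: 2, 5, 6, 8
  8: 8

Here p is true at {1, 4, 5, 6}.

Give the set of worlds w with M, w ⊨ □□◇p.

1: successors {7, 8}; □◇p there: 7:F, 8:F. ✗
2: no successors, so □□◇p holds vacuously. ✓
3: successors {7}; □◇p there: 7:F. ✗
4: successors {1, 4}; □◇p there: 1:F, 4:F. ✗
5: successors {1, 3}; □◇p there: 1:F, 3:T. ✗
6: successors {3}; □◇p there: 3:T. ✓
7: successors {2, 5, 6, 8}; □◇p there: 2:T, 5:F, 6:F, 8:F. ✗
8: successors {8}; □◇p there: 8:F. ✗

{2, 6}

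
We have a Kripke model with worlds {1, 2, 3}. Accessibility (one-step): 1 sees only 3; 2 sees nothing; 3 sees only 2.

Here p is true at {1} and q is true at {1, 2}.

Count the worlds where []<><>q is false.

1: successors {3}; <><>q there: 3:F. ✗
2: no successors, so []<><>q holds vacuously. ✓
3: successors {2}; <><>q there: 2:F. ✗
Satisfying worlds: {2}.
So []<><>q fails at the other 2 worlds.

2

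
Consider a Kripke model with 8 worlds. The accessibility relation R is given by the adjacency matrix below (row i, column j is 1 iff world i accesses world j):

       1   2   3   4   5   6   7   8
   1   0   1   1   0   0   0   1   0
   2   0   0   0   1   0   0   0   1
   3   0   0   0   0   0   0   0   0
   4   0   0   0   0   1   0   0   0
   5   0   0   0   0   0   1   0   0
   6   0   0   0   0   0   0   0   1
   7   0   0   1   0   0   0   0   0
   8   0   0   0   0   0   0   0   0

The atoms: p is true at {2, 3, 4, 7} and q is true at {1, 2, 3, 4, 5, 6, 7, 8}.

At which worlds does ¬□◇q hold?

1: □◇q is F. ✓
2: □◇q is F. ✓
3: □◇q is T. ✗
4: □◇q is T. ✗
5: □◇q is T. ✗
6: □◇q is F. ✓
7: □◇q is F. ✓
8: □◇q is T. ✗

{1, 2, 6, 7}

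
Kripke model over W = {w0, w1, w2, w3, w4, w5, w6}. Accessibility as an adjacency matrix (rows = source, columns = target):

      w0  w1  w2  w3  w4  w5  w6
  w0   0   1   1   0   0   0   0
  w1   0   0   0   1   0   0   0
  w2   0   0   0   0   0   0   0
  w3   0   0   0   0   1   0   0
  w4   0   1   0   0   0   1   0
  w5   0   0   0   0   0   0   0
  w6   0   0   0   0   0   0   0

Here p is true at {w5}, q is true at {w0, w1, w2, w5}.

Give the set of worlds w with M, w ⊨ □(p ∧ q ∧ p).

w0: successors {w1, w2}; p ∧ q ∧ p there: w1:F, w2:F. ✗
w1: successors {w3}; p ∧ q ∧ p there: w3:F. ✗
w2: no successors, so □(p ∧ q ∧ p) holds vacuously. ✓
w3: successors {w4}; p ∧ q ∧ p there: w4:F. ✗
w4: successors {w1, w5}; p ∧ q ∧ p there: w1:F, w5:T. ✗
w5: no successors, so □(p ∧ q ∧ p) holds vacuously. ✓
w6: no successors, so □(p ∧ q ∧ p) holds vacuously. ✓

{w2, w5, w6}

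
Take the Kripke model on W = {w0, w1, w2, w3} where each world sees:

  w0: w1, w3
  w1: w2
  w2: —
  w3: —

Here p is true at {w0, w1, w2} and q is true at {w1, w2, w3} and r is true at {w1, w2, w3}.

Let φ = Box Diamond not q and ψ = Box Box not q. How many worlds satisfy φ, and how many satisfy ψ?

2 and 3

For Box Diamond not q:
w0: successors {w1, w3}; Diamond not q there: w1:F, w3:F. ✗
w1: successors {w2}; Diamond not q there: w2:F. ✗
w2: no successors, so Box Diamond not q holds vacuously. ✓
w3: no successors, so Box Diamond not q holds vacuously. ✓
— 2 worlds.
For Box Box not q:
w0: successors {w1, w3}; Box not q there: w1:F, w3:T. ✗
w1: successors {w2}; Box not q there: w2:T. ✓
w2: no successors, so Box Box not q holds vacuously. ✓
w3: no successors, so Box Box not q holds vacuously. ✓
— 3 worlds.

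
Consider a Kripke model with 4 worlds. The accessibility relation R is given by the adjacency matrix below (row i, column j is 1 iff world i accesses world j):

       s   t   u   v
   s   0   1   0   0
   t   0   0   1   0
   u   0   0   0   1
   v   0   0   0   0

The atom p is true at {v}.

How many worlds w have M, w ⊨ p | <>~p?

3

s: p is F, <>~p is T. ✓
t: p is F, <>~p is T. ✓
u: p is F, <>~p is F. ✗
v: p is T, <>~p is F. ✓
Satisfying worlds: {s, t, v}.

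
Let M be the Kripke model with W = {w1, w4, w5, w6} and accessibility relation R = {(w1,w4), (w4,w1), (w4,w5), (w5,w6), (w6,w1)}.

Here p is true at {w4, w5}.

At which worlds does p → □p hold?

{w1, w6}

w1: p is F, □p is T. ✓
w4: p is T, □p is F. ✗
w5: p is T, □p is F. ✗
w6: p is F, □p is F. ✓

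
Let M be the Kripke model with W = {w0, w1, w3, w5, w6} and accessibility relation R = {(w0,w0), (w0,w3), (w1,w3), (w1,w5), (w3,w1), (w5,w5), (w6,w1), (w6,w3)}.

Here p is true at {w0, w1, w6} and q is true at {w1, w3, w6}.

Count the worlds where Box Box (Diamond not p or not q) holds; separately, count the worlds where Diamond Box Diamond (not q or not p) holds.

2 and 4

For Box Box (Diamond not p or not q):
w0: successors {w0, w3}; Box (Diamond not p or not q) there: w0:F, w3:T. ✗
w1: successors {w3, w5}; Box (Diamond not p or not q) there: w3:T, w5:T. ✓
w3: successors {w1}; Box (Diamond not p or not q) there: w1:F. ✗
w5: successors {w5}; Box (Diamond not p or not q) there: w5:T. ✓
w6: successors {w1, w3}; Box (Diamond not p or not q) there: w1:F, w3:T. ✗
— 2 worlds.
For Diamond Box Diamond (not q or not p):
w0: successors {w0, w3}; Box Diamond (not q or not p) there: w0:F, w3:T. ✓
w1: successors {w3, w5}; Box Diamond (not q or not p) there: w3:T, w5:T. ✓
w3: successors {w1}; Box Diamond (not q or not p) there: w1:F. ✗
w5: successors {w5}; Box Diamond (not q or not p) there: w5:T. ✓
w6: successors {w1, w3}; Box Diamond (not q or not p) there: w1:F, w3:T. ✓
— 4 worlds.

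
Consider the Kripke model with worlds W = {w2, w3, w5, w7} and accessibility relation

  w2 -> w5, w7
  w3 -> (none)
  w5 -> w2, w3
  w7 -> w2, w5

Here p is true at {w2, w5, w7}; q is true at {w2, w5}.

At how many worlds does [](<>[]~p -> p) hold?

w2: successors {w5, w7}; <>[]~p -> p there: w5:T, w7:T. ✓
w3: no successors, so [](<>[]~p -> p) holds vacuously. ✓
w5: successors {w2, w3}; <>[]~p -> p there: w2:T, w3:T. ✓
w7: successors {w2, w5}; <>[]~p -> p there: w2:T, w5:T. ✓
Satisfying worlds: {w2, w3, w5, w7}.

4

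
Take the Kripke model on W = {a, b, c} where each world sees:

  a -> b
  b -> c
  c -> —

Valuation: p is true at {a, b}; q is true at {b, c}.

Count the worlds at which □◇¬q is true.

a: successors {b}; ◇¬q there: b:F. ✗
b: successors {c}; ◇¬q there: c:F. ✗
c: no successors, so □◇¬q holds vacuously. ✓
Satisfying worlds: {c}.

1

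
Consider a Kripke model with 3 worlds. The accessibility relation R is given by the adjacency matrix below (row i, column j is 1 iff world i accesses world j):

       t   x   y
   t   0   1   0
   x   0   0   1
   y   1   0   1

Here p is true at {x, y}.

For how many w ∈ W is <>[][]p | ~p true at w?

t: <>[][]p is F, ~p is T. ✓
x: <>[][]p is F, ~p is F. ✗
y: <>[][]p is T, ~p is F. ✓
Satisfying worlds: {t, y}.

2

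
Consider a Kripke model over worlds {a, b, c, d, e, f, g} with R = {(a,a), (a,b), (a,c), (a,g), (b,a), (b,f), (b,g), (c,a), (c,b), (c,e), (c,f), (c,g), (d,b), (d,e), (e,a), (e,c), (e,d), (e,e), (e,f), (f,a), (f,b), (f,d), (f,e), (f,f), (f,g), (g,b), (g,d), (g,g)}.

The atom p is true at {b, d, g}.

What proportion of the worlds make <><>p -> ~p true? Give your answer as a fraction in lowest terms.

4/7

a: <><>p is T, ~p is T. ✓
b: <><>p is T, ~p is F. ✗
c: <><>p is T, ~p is T. ✓
d: <><>p is T, ~p is F. ✗
e: <><>p is T, ~p is T. ✓
f: <><>p is T, ~p is T. ✓
g: <><>p is T, ~p is F. ✗
That's 4 of 7 worlds, so 4/7.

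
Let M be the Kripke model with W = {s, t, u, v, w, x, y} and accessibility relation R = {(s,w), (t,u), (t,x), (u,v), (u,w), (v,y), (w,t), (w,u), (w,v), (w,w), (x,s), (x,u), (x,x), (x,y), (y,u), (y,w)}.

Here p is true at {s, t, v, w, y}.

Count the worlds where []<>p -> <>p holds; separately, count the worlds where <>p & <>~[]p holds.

For []<>p -> <>p:
s: []<>p is T, <>p is T. ✓
t: []<>p is T, <>p is F. ✗
u: []<>p is T, <>p is T. ✓
v: []<>p is T, <>p is T. ✓
w: []<>p is F, <>p is T. ✓
x: []<>p is T, <>p is T. ✓
y: []<>p is T, <>p is T. ✓
— 6 worlds.
For <>p & <>~[]p:
s: <>p is T, <>~[]p is T. ✓
t: <>p is F, <>~[]p is T. ✗
u: <>p is T, <>~[]p is T. ✓
v: <>p is T, <>~[]p is T. ✓
w: <>p is T, <>~[]p is T. ✓
x: <>p is T, <>~[]p is T. ✓
y: <>p is T, <>~[]p is T. ✓
— 6 worlds.

6 and 6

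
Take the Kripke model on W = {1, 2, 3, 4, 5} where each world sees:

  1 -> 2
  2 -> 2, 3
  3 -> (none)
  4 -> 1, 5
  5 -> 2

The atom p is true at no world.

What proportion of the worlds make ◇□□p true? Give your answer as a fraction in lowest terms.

1: successors {2}; □□p there: 2:F. ✗
2: successors {2, 3}; □□p there: 2:F, 3:T. ✓
3: no successors, so ◇□□p fails. ✗
4: successors {1, 5}; □□p there: 1:F, 5:F. ✗
5: successors {2}; □□p there: 2:F. ✗
That's 1 of 5 worlds, so 1/5.

1/5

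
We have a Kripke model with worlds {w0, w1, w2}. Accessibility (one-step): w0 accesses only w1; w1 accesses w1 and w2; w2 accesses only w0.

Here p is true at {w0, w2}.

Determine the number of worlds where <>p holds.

2

w0: successors {w1}; p there: w1:F. ✗
w1: successors {w1, w2}; p there: w1:F, w2:T. ✓
w2: successors {w0}; p there: w0:T. ✓
Satisfying worlds: {w1, w2}.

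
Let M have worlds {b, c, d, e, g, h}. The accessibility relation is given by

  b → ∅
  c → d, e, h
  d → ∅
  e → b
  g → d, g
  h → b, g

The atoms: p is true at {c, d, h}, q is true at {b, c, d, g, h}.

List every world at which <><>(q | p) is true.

b: no successors, so <><>(q | p) fails. ✗
c: successors {d, e, h}; <>(q | p) there: d:F, e:T, h:T. ✓
d: no successors, so <><>(q | p) fails. ✗
e: successors {b}; <>(q | p) there: b:F. ✗
g: successors {d, g}; <>(q | p) there: d:F, g:T. ✓
h: successors {b, g}; <>(q | p) there: b:F, g:T. ✓

{c, g, h}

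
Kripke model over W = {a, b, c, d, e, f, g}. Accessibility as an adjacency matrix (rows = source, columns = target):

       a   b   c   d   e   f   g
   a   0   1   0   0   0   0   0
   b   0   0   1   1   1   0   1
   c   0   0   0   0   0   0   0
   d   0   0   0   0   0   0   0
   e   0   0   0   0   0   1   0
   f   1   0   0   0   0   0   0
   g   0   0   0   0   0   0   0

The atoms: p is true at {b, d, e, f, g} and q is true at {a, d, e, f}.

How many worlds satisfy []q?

5

a: successors {b}; q there: b:F. ✗
b: successors {c, d, e, g}; q there: c:F, d:T, e:T, g:F. ✗
c: no successors, so []q holds vacuously. ✓
d: no successors, so []q holds vacuously. ✓
e: successors {f}; q there: f:T. ✓
f: successors {a}; q there: a:T. ✓
g: no successors, so []q holds vacuously. ✓
Satisfying worlds: {c, d, e, f, g}.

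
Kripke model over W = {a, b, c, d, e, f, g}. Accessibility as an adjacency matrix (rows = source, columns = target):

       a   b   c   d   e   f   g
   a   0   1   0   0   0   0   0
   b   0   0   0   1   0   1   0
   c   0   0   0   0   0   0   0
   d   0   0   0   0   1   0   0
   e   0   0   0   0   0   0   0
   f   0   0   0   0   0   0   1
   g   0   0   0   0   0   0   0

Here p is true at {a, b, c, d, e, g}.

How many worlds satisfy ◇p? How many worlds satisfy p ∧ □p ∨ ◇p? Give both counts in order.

4 and 7

For ◇p:
a: successors {b}; p there: b:T. ✓
b: successors {d, f}; p there: d:T, f:F. ✓
c: no successors, so ◇p fails. ✗
d: successors {e}; p there: e:T. ✓
e: no successors, so ◇p fails. ✗
f: successors {g}; p there: g:T. ✓
g: no successors, so ◇p fails. ✗
— 4 worlds.
For p ∧ □p ∨ ◇p:
a: p ∧ □p is T, ◇p is T. ✓
b: p ∧ □p is F, ◇p is T. ✓
c: p ∧ □p is T, ◇p is F. ✓
d: p ∧ □p is T, ◇p is T. ✓
e: p ∧ □p is T, ◇p is F. ✓
f: p ∧ □p is F, ◇p is T. ✓
g: p ∧ □p is T, ◇p is F. ✓
— 7 worlds.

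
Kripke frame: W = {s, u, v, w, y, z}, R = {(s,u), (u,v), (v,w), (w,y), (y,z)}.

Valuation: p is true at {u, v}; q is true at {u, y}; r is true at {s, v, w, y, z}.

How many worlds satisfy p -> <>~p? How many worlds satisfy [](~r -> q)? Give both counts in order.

5 and 6

For p -> <>~p:
s: p is F, <>~p is F. ✓
u: p is T, <>~p is F. ✗
v: p is T, <>~p is T. ✓
w: p is F, <>~p is T. ✓
y: p is F, <>~p is T. ✓
z: p is F, <>~p is F. ✓
— 5 worlds.
For [](~r -> q):
s: successors {u}; ~r -> q there: u:T. ✓
u: successors {v}; ~r -> q there: v:T. ✓
v: successors {w}; ~r -> q there: w:T. ✓
w: successors {y}; ~r -> q there: y:T. ✓
y: successors {z}; ~r -> q there: z:T. ✓
z: no successors, so [](~r -> q) holds vacuously. ✓
— 6 worlds.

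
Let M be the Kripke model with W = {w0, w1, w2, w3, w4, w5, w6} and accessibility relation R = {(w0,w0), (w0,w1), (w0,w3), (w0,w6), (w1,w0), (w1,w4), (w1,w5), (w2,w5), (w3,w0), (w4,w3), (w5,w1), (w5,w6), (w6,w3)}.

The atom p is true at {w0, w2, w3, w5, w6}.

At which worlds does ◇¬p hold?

{w0, w1, w5}

w0: successors {w0, w1, w3, w6}; ¬p there: w0:F, w1:T, w3:F, w6:F. ✓
w1: successors {w0, w4, w5}; ¬p there: w0:F, w4:T, w5:F. ✓
w2: successors {w5}; ¬p there: w5:F. ✗
w3: successors {w0}; ¬p there: w0:F. ✗
w4: successors {w3}; ¬p there: w3:F. ✗
w5: successors {w1, w6}; ¬p there: w1:T, w6:F. ✓
w6: successors {w3}; ¬p there: w3:F. ✗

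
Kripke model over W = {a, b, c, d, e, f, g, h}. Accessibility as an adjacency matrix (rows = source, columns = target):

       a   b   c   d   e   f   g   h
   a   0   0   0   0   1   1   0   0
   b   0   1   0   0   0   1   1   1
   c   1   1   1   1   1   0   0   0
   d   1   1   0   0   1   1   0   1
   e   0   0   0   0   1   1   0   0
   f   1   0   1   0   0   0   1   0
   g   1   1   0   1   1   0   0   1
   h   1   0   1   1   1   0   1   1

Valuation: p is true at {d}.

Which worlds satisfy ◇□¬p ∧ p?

{d}

a: ◇□¬p is T, p is F. ✗
b: ◇□¬p is T, p is F. ✗
c: ◇□¬p is T, p is F. ✗
d: ◇□¬p is T, p is T. ✓
e: ◇□¬p is T, p is F. ✗
f: ◇□¬p is T, p is F. ✗
g: ◇□¬p is T, p is F. ✗
h: ◇□¬p is T, p is F. ✗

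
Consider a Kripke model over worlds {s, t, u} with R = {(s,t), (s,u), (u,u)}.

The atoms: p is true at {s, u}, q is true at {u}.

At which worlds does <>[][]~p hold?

{s}

s: successors {t, u}; [][]~p there: t:T, u:F. ✓
t: no successors, so <>[][]~p fails. ✗
u: successors {u}; [][]~p there: u:F. ✗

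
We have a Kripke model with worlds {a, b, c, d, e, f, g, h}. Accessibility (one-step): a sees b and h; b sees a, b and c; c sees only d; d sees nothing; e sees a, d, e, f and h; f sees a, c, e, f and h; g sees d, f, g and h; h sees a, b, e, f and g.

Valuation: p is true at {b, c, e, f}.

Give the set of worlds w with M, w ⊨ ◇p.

{a, b, e, f, g, h}

a: successors {b, h}; p there: b:T, h:F. ✓
b: successors {a, b, c}; p there: a:F, b:T, c:T. ✓
c: successors {d}; p there: d:F. ✗
d: no successors, so ◇p fails. ✗
e: successors {a, d, e, f, h}; p there: a:F, d:F, e:T, f:T, h:F. ✓
f: successors {a, c, e, f, h}; p there: a:F, c:T, e:T, f:T, h:F. ✓
g: successors {d, f, g, h}; p there: d:F, f:T, g:F, h:F. ✓
h: successors {a, b, e, f, g}; p there: a:F, b:T, e:T, f:T, g:F. ✓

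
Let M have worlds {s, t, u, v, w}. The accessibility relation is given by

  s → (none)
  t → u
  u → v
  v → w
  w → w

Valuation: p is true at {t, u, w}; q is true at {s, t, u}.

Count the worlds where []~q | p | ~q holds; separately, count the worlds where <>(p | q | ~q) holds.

For []~q | p | ~q:
s: []~q | p is T, ~q is F. ✓
t: []~q | p is T, ~q is F. ✓
u: []~q | p is T, ~q is F. ✓
v: []~q | p is T, ~q is T. ✓
w: []~q | p is T, ~q is T. ✓
— 5 worlds.
For <>(p | q | ~q):
s: no successors, so <>(p | q | ~q) fails. ✗
t: successors {u}; p | q | ~q there: u:T. ✓
u: successors {v}; p | q | ~q there: v:T. ✓
v: successors {w}; p | q | ~q there: w:T. ✓
w: successors {w}; p | q | ~q there: w:T. ✓
— 4 worlds.

5 and 4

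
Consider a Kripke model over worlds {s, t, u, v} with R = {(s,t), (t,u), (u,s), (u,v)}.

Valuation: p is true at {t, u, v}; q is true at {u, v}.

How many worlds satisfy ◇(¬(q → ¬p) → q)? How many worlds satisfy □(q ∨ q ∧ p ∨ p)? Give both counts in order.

3 and 3

For ◇(¬(q → ¬p) → q):
s: successors {t}; ¬(q → ¬p) → q there: t:T. ✓
t: successors {u}; ¬(q → ¬p) → q there: u:T. ✓
u: successors {s, v}; ¬(q → ¬p) → q there: s:T, v:T. ✓
v: no successors, so ◇(¬(q → ¬p) → q) fails. ✗
— 3 worlds.
For □(q ∨ q ∧ p ∨ p):
s: successors {t}; q ∨ q ∧ p ∨ p there: t:T. ✓
t: successors {u}; q ∨ q ∧ p ∨ p there: u:T. ✓
u: successors {s, v}; q ∨ q ∧ p ∨ p there: s:F, v:T. ✗
v: no successors, so □(q ∨ q ∧ p ∨ p) holds vacuously. ✓
— 3 worlds.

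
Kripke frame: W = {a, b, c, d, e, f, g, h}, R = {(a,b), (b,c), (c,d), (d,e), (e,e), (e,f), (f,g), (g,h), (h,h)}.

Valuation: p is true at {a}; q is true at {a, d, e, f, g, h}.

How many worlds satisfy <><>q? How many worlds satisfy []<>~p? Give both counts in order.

For <><>q:
a: successors {b}; <>q there: b:F. ✗
b: successors {c}; <>q there: c:T. ✓
c: successors {d}; <>q there: d:T. ✓
d: successors {e}; <>q there: e:T. ✓
e: successors {e, f}; <>q there: e:T, f:T. ✓
f: successors {g}; <>q there: g:T. ✓
g: successors {h}; <>q there: h:T. ✓
h: successors {h}; <>q there: h:T. ✓
— 7 worlds.
For []<>~p:
a: successors {b}; <>~p there: b:T. ✓
b: successors {c}; <>~p there: c:T. ✓
c: successors {d}; <>~p there: d:T. ✓
d: successors {e}; <>~p there: e:T. ✓
e: successors {e, f}; <>~p there: e:T, f:T. ✓
f: successors {g}; <>~p there: g:T. ✓
g: successors {h}; <>~p there: h:T. ✓
h: successors {h}; <>~p there: h:T. ✓
— 8 worlds.

7 and 8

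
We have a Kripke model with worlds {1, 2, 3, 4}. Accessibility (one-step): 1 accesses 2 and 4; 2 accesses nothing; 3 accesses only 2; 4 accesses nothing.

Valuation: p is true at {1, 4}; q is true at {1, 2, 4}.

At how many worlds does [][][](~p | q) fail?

1: successors {2, 4}; [][](~p | q) there: 2:T, 4:T. ✓
2: no successors, so [][][](~p | q) holds vacuously. ✓
3: successors {2}; [][](~p | q) there: 2:T. ✓
4: no successors, so [][][](~p | q) holds vacuously. ✓
Satisfying worlds: {1, 2, 3, 4}.
So [][][](~p | q) fails at the other 0 worlds.

0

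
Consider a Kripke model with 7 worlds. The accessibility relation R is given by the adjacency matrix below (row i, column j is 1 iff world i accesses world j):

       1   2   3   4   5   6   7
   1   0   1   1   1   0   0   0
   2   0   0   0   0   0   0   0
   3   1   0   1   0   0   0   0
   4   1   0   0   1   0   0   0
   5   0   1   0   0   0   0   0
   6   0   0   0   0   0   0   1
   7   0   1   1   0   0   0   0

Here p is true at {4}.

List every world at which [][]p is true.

{2, 5}

1: successors {2, 3, 4}; []p there: 2:T, 3:F, 4:F. ✗
2: no successors, so [][]p holds vacuously. ✓
3: successors {1, 3}; []p there: 1:F, 3:F. ✗
4: successors {1, 4}; []p there: 1:F, 4:F. ✗
5: successors {2}; []p there: 2:T. ✓
6: successors {7}; []p there: 7:F. ✗
7: successors {2, 3}; []p there: 2:T, 3:F. ✗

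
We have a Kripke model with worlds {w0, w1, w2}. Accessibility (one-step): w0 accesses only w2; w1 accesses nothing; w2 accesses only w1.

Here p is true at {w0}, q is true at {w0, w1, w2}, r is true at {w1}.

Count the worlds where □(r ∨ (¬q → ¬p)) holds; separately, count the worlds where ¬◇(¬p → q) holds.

For □(r ∨ (¬q → ¬p)):
w0: successors {w2}; r ∨ (¬q → ¬p) there: w2:T. ✓
w1: no successors, so □(r ∨ (¬q → ¬p)) holds vacuously. ✓
w2: successors {w1}; r ∨ (¬q → ¬p) there: w1:T. ✓
— 3 worlds.
For ¬◇(¬p → q):
w0: ◇(¬p → q) is T. ✗
w1: ◇(¬p → q) is F. ✓
w2: ◇(¬p → q) is T. ✗
— 1 world.

3 and 1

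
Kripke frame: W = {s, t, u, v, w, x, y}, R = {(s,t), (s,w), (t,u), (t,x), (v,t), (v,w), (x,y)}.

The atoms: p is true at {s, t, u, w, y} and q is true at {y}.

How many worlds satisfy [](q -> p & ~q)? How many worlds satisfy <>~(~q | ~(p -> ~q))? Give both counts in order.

6 and 0

For [](q -> p & ~q):
s: successors {t, w}; q -> p & ~q there: t:T, w:T. ✓
t: successors {u, x}; q -> p & ~q there: u:T, x:T. ✓
u: no successors, so [](q -> p & ~q) holds vacuously. ✓
v: successors {t, w}; q -> p & ~q there: t:T, w:T. ✓
w: no successors, so [](q -> p & ~q) holds vacuously. ✓
x: successors {y}; q -> p & ~q there: y:F. ✗
y: no successors, so [](q -> p & ~q) holds vacuously. ✓
— 6 worlds.
For <>~(~q | ~(p -> ~q)):
s: successors {t, w}; ~(~q | ~(p -> ~q)) there: t:F, w:F. ✗
t: successors {u, x}; ~(~q | ~(p -> ~q)) there: u:F, x:F. ✗
u: no successors, so <>~(~q | ~(p -> ~q)) fails. ✗
v: successors {t, w}; ~(~q | ~(p -> ~q)) there: t:F, w:F. ✗
w: no successors, so <>~(~q | ~(p -> ~q)) fails. ✗
x: successors {y}; ~(~q | ~(p -> ~q)) there: y:F. ✗
y: no successors, so <>~(~q | ~(p -> ~q)) fails. ✗
— 0 worlds.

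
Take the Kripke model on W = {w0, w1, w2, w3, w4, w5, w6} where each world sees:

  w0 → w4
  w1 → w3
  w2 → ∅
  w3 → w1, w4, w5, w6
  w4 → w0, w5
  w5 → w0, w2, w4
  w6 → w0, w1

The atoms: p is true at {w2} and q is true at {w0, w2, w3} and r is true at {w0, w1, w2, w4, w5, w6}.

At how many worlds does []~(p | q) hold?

w0: successors {w4}; ~(p | q) there: w4:T. ✓
w1: successors {w3}; ~(p | q) there: w3:F. ✗
w2: no successors, so []~(p | q) holds vacuously. ✓
w3: successors {w1, w4, w5, w6}; ~(p | q) there: w1:T, w4:T, w5:T, w6:T. ✓
w4: successors {w0, w5}; ~(p | q) there: w0:F, w5:T. ✗
w5: successors {w0, w2, w4}; ~(p | q) there: w0:F, w2:F, w4:T. ✗
w6: successors {w0, w1}; ~(p | q) there: w0:F, w1:T. ✗
Satisfying worlds: {w0, w2, w3}.

3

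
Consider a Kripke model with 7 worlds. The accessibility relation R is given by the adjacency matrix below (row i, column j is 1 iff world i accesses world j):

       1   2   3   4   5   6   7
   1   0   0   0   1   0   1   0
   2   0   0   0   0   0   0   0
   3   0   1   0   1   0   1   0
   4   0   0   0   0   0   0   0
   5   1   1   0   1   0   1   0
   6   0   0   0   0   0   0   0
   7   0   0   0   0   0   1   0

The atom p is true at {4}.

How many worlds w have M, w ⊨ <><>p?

1

1: successors {4, 6}; <>p there: 4:F, 6:F. ✗
2: no successors, so <><>p fails. ✗
3: successors {2, 4, 6}; <>p there: 2:F, 4:F, 6:F. ✗
4: no successors, so <><>p fails. ✗
5: successors {1, 2, 4, 6}; <>p there: 1:T, 2:F, 4:F, 6:F. ✓
6: no successors, so <><>p fails. ✗
7: successors {6}; <>p there: 6:F. ✗
Satisfying worlds: {5}.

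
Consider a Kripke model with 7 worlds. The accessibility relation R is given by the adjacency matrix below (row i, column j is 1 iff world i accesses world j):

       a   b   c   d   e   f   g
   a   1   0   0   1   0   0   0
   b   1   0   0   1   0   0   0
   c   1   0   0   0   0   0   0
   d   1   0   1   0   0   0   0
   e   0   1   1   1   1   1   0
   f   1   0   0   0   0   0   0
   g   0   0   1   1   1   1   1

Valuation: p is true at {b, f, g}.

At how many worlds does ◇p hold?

a: successors {a, d}; p there: a:F, d:F. ✗
b: successors {a, d}; p there: a:F, d:F. ✗
c: successors {a}; p there: a:F. ✗
d: successors {a, c}; p there: a:F, c:F. ✗
e: successors {b, c, d, e, f}; p there: b:T, c:F, d:F, e:F, f:T. ✓
f: successors {a}; p there: a:F. ✗
g: successors {c, d, e, f, g}; p there: c:F, d:F, e:F, f:T, g:T. ✓
Satisfying worlds: {e, g}.

2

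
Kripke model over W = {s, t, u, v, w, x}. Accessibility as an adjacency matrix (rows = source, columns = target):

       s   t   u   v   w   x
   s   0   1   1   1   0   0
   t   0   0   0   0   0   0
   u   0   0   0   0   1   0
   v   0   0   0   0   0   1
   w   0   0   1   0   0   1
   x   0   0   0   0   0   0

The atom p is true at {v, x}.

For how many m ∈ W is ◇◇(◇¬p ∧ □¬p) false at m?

s: successors {t, u, v}; ◇(◇¬p ∧ □¬p) there: t:F, u:F, v:F. ✗
t: no successors, so ◇◇(◇¬p ∧ □¬p) fails. ✗
u: successors {w}; ◇(◇¬p ∧ □¬p) there: w:T. ✓
v: successors {x}; ◇(◇¬p ∧ □¬p) there: x:F. ✗
w: successors {u, x}; ◇(◇¬p ∧ □¬p) there: u:F, x:F. ✗
x: no successors, so ◇◇(◇¬p ∧ □¬p) fails. ✗
Satisfying worlds: {u}.
So ◇◇(◇¬p ∧ □¬p) fails at the other 5 worlds.

5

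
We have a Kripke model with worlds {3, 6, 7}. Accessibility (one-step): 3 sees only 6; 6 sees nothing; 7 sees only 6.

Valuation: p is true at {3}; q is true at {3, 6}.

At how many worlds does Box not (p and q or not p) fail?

3: successors {6}; not (p and q or not p) there: 6:F. ✗
6: no successors, so Box not (p and q or not p) holds vacuously. ✓
7: successors {6}; not (p and q or not p) there: 6:F. ✗
Satisfying worlds: {6}.
So Box not (p and q or not p) fails at the other 2 worlds.

2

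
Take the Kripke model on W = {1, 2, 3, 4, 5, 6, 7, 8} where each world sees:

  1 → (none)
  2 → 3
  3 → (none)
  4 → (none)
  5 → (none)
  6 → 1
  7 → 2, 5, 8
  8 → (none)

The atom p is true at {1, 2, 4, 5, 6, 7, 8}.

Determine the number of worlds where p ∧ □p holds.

6

1: p is T, □p is T. ✓
2: p is T, □p is F. ✗
3: p is F, □p is T. ✗
4: p is T, □p is T. ✓
5: p is T, □p is T. ✓
6: p is T, □p is T. ✓
7: p is T, □p is T. ✓
8: p is T, □p is T. ✓
Satisfying worlds: {1, 4, 5, 6, 7, 8}.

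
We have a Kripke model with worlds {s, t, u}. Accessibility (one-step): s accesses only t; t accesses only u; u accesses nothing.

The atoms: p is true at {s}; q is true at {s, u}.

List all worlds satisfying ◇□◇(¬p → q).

s: successors {t}; □◇(¬p → q) there: t:F. ✗
t: successors {u}; □◇(¬p → q) there: u:T. ✓
u: no successors, so ◇□◇(¬p → q) fails. ✗

{t}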